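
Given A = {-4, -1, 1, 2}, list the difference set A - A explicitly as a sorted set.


A - A = {a - a' : a, a' ∈ A}.
Compute a - a' for each ordered pair (a, a'):
a = -4: -4--4=0, -4--1=-3, -4-1=-5, -4-2=-6
a = -1: -1--4=3, -1--1=0, -1-1=-2, -1-2=-3
a = 1: 1--4=5, 1--1=2, 1-1=0, 1-2=-1
a = 2: 2--4=6, 2--1=3, 2-1=1, 2-2=0
Collecting distinct values (and noting 0 appears from a-a):
A - A = {-6, -5, -3, -2, -1, 0, 1, 2, 3, 5, 6}
|A - A| = 11

A - A = {-6, -5, -3, -2, -1, 0, 1, 2, 3, 5, 6}


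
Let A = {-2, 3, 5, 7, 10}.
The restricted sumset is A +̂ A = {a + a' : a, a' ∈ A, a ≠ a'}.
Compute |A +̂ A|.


Restricted sumset: A +̂ A = {a + a' : a ∈ A, a' ∈ A, a ≠ a'}.
Equivalently, take A + A and drop any sum 2a that is achievable ONLY as a + a for a ∈ A (i.e. sums representable only with equal summands).
Enumerate pairs (a, a') with a < a' (symmetric, so each unordered pair gives one sum; this covers all a ≠ a'):
  -2 + 3 = 1
  -2 + 5 = 3
  -2 + 7 = 5
  -2 + 10 = 8
  3 + 5 = 8
  3 + 7 = 10
  3 + 10 = 13
  5 + 7 = 12
  5 + 10 = 15
  7 + 10 = 17
Collected distinct sums: {1, 3, 5, 8, 10, 12, 13, 15, 17}
|A +̂ A| = 9
(Reference bound: |A +̂ A| ≥ 2|A| - 3 for |A| ≥ 2, with |A| = 5 giving ≥ 7.)

|A +̂ A| = 9


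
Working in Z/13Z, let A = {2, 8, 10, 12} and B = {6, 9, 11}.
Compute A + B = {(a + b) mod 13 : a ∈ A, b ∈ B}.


Work in Z/13Z: reduce every sum a + b modulo 13.
Enumerate all 12 pairs:
a = 2: 2+6=8, 2+9=11, 2+11=0
a = 8: 8+6=1, 8+9=4, 8+11=6
a = 10: 10+6=3, 10+9=6, 10+11=8
a = 12: 12+6=5, 12+9=8, 12+11=10
Distinct residues collected: {0, 1, 3, 4, 5, 6, 8, 10, 11}
|A + B| = 9 (out of 13 total residues).

A + B = {0, 1, 3, 4, 5, 6, 8, 10, 11}


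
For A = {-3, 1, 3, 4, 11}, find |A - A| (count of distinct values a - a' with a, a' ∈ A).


A - A = {a - a' : a, a' ∈ A}; |A| = 5.
Bounds: 2|A|-1 ≤ |A - A| ≤ |A|² - |A| + 1, i.e. 9 ≤ |A - A| ≤ 21.
Note: 0 ∈ A - A always (from a - a). The set is symmetric: if d ∈ A - A then -d ∈ A - A.
Enumerate nonzero differences d = a - a' with a > a' (then include -d):
Positive differences: {1, 2, 3, 4, 6, 7, 8, 10, 14}
Full difference set: {0} ∪ (positive diffs) ∪ (negative diffs).
|A - A| = 1 + 2·9 = 19 (matches direct enumeration: 19).

|A - A| = 19


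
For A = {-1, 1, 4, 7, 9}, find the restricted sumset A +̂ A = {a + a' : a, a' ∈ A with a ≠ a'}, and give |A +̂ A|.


Restricted sumset: A +̂ A = {a + a' : a ∈ A, a' ∈ A, a ≠ a'}.
Equivalently, take A + A and drop any sum 2a that is achievable ONLY as a + a for a ∈ A (i.e. sums representable only with equal summands).
Enumerate pairs (a, a') with a < a' (symmetric, so each unordered pair gives one sum; this covers all a ≠ a'):
  -1 + 1 = 0
  -1 + 4 = 3
  -1 + 7 = 6
  -1 + 9 = 8
  1 + 4 = 5
  1 + 7 = 8
  1 + 9 = 10
  4 + 7 = 11
  4 + 9 = 13
  7 + 9 = 16
Collected distinct sums: {0, 3, 5, 6, 8, 10, 11, 13, 16}
|A +̂ A| = 9
(Reference bound: |A +̂ A| ≥ 2|A| - 3 for |A| ≥ 2, with |A| = 5 giving ≥ 7.)

|A +̂ A| = 9


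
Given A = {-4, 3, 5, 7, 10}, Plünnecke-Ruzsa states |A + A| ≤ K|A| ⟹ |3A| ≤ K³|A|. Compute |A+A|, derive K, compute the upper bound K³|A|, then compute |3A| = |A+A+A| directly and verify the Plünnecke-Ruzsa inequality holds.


|A| = 5.
Step 1: Compute A + A by enumerating all 25 pairs.
A + A = {-8, -1, 1, 3, 6, 8, 10, 12, 13, 14, 15, 17, 20}, so |A + A| = 13.
Step 2: Doubling constant K = |A + A|/|A| = 13/5 = 13/5 ≈ 2.6000.
Step 3: Plünnecke-Ruzsa gives |3A| ≤ K³·|A| = (2.6000)³ · 5 ≈ 87.8800.
Step 4: Compute 3A = A + A + A directly by enumerating all triples (a,b,c) ∈ A³; |3A| = 25.
Step 5: Check 25 ≤ 87.8800? Yes ✓.

K = 13/5, Plünnecke-Ruzsa bound K³|A| ≈ 87.8800, |3A| = 25, inequality holds.


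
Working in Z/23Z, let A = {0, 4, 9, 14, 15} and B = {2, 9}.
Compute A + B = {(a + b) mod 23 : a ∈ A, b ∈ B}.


Work in Z/23Z: reduce every sum a + b modulo 23.
Enumerate all 10 pairs:
a = 0: 0+2=2, 0+9=9
a = 4: 4+2=6, 4+9=13
a = 9: 9+2=11, 9+9=18
a = 14: 14+2=16, 14+9=0
a = 15: 15+2=17, 15+9=1
Distinct residues collected: {0, 1, 2, 6, 9, 11, 13, 16, 17, 18}
|A + B| = 10 (out of 23 total residues).

A + B = {0, 1, 2, 6, 9, 11, 13, 16, 17, 18}


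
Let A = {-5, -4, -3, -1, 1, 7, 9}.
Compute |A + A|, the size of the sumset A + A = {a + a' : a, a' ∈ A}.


A + A = {a + a' : a, a' ∈ A}; |A| = 7.
General bounds: 2|A| - 1 ≤ |A + A| ≤ |A|(|A|+1)/2, i.e. 13 ≤ |A + A| ≤ 28.
Lower bound 2|A|-1 is attained iff A is an arithmetic progression.
Enumerate sums a + a' for a ≤ a' (symmetric, so this suffices):
a = -5: -5+-5=-10, -5+-4=-9, -5+-3=-8, -5+-1=-6, -5+1=-4, -5+7=2, -5+9=4
a = -4: -4+-4=-8, -4+-3=-7, -4+-1=-5, -4+1=-3, -4+7=3, -4+9=5
a = -3: -3+-3=-6, -3+-1=-4, -3+1=-2, -3+7=4, -3+9=6
a = -1: -1+-1=-2, -1+1=0, -1+7=6, -1+9=8
a = 1: 1+1=2, 1+7=8, 1+9=10
a = 7: 7+7=14, 7+9=16
a = 9: 9+9=18
Distinct sums: {-10, -9, -8, -7, -6, -5, -4, -3, -2, 0, 2, 3, 4, 5, 6, 8, 10, 14, 16, 18}
|A + A| = 20

|A + A| = 20


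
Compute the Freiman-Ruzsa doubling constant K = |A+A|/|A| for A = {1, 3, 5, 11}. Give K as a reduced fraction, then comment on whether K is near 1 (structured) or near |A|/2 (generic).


|A| = 4.
Compute A + A by enumerating all 16 pairs.
A + A = {2, 4, 6, 8, 10, 12, 14, 16, 22}, so |A + A| = 9.
K = |A + A| / |A| = 9/4 (already in lowest terms) ≈ 2.2500.
Reference: AP of size 4 gives K = 7/4 ≈ 1.7500; a fully generic set of size 4 gives K ≈ 2.5000.

|A| = 4, |A + A| = 9, K = 9/4.


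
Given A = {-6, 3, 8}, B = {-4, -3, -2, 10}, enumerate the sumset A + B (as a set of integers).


A + B = {a + b : a ∈ A, b ∈ B}.
Enumerate all |A|·|B| = 3·4 = 12 pairs (a, b) and collect distinct sums.
a = -6: -6+-4=-10, -6+-3=-9, -6+-2=-8, -6+10=4
a = 3: 3+-4=-1, 3+-3=0, 3+-2=1, 3+10=13
a = 8: 8+-4=4, 8+-3=5, 8+-2=6, 8+10=18
Collecting distinct sums: A + B = {-10, -9, -8, -1, 0, 1, 4, 5, 6, 13, 18}
|A + B| = 11

A + B = {-10, -9, -8, -1, 0, 1, 4, 5, 6, 13, 18}


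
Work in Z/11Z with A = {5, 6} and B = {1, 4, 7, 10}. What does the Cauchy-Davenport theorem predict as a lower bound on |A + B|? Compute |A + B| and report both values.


Cauchy-Davenport: |A + B| ≥ min(p, |A| + |B| - 1) for A, B nonempty in Z/pZ.
|A| = 2, |B| = 4, p = 11.
CD lower bound = min(11, 2 + 4 - 1) = min(11, 5) = 5.
Compute A + B mod 11 directly:
a = 5: 5+1=6, 5+4=9, 5+7=1, 5+10=4
a = 6: 6+1=7, 6+4=10, 6+7=2, 6+10=5
A + B = {1, 2, 4, 5, 6, 7, 9, 10}, so |A + B| = 8.
Verify: 8 ≥ 5? Yes ✓.

CD lower bound = 5, actual |A + B| = 8.


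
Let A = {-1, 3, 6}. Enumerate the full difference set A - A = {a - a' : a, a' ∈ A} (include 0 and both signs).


A - A = {a - a' : a, a' ∈ A}.
Compute a - a' for each ordered pair (a, a'):
a = -1: -1--1=0, -1-3=-4, -1-6=-7
a = 3: 3--1=4, 3-3=0, 3-6=-3
a = 6: 6--1=7, 6-3=3, 6-6=0
Collecting distinct values (and noting 0 appears from a-a):
A - A = {-7, -4, -3, 0, 3, 4, 7}
|A - A| = 7

A - A = {-7, -4, -3, 0, 3, 4, 7}


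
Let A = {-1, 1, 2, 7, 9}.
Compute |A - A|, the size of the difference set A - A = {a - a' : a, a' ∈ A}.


A - A = {a - a' : a, a' ∈ A}; |A| = 5.
Bounds: 2|A|-1 ≤ |A - A| ≤ |A|² - |A| + 1, i.e. 9 ≤ |A - A| ≤ 21.
Note: 0 ∈ A - A always (from a - a). The set is symmetric: if d ∈ A - A then -d ∈ A - A.
Enumerate nonzero differences d = a - a' with a > a' (then include -d):
Positive differences: {1, 2, 3, 5, 6, 7, 8, 10}
Full difference set: {0} ∪ (positive diffs) ∪ (negative diffs).
|A - A| = 1 + 2·8 = 17 (matches direct enumeration: 17).

|A - A| = 17


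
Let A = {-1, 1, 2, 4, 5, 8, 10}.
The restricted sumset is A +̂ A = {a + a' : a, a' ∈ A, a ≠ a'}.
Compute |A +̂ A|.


Restricted sumset: A +̂ A = {a + a' : a ∈ A, a' ∈ A, a ≠ a'}.
Equivalently, take A + A and drop any sum 2a that is achievable ONLY as a + a for a ∈ A (i.e. sums representable only with equal summands).
Enumerate pairs (a, a') with a < a' (symmetric, so each unordered pair gives one sum; this covers all a ≠ a'):
  -1 + 1 = 0
  -1 + 2 = 1
  -1 + 4 = 3
  -1 + 5 = 4
  -1 + 8 = 7
  -1 + 10 = 9
  1 + 2 = 3
  1 + 4 = 5
  1 + 5 = 6
  1 + 8 = 9
  1 + 10 = 11
  2 + 4 = 6
  2 + 5 = 7
  2 + 8 = 10
  2 + 10 = 12
  4 + 5 = 9
  4 + 8 = 12
  4 + 10 = 14
  5 + 8 = 13
  5 + 10 = 15
  8 + 10 = 18
Collected distinct sums: {0, 1, 3, 4, 5, 6, 7, 9, 10, 11, 12, 13, 14, 15, 18}
|A +̂ A| = 15
(Reference bound: |A +̂ A| ≥ 2|A| - 3 for |A| ≥ 2, with |A| = 7 giving ≥ 11.)

|A +̂ A| = 15


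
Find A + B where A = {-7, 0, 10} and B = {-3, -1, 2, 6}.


A + B = {a + b : a ∈ A, b ∈ B}.
Enumerate all |A|·|B| = 3·4 = 12 pairs (a, b) and collect distinct sums.
a = -7: -7+-3=-10, -7+-1=-8, -7+2=-5, -7+6=-1
a = 0: 0+-3=-3, 0+-1=-1, 0+2=2, 0+6=6
a = 10: 10+-3=7, 10+-1=9, 10+2=12, 10+6=16
Collecting distinct sums: A + B = {-10, -8, -5, -3, -1, 2, 6, 7, 9, 12, 16}
|A + B| = 11

A + B = {-10, -8, -5, -3, -1, 2, 6, 7, 9, 12, 16}


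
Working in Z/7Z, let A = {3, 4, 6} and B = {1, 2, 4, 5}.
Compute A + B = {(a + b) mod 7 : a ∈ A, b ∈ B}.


Work in Z/7Z: reduce every sum a + b modulo 7.
Enumerate all 12 pairs:
a = 3: 3+1=4, 3+2=5, 3+4=0, 3+5=1
a = 4: 4+1=5, 4+2=6, 4+4=1, 4+5=2
a = 6: 6+1=0, 6+2=1, 6+4=3, 6+5=4
Distinct residues collected: {0, 1, 2, 3, 4, 5, 6}
|A + B| = 7 (out of 7 total residues).

A + B = {0, 1, 2, 3, 4, 5, 6}


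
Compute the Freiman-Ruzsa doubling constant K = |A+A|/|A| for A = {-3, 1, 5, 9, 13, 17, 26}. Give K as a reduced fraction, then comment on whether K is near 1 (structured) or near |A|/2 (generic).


|A| = 7.
Compute A + A by enumerating all 49 pairs.
A + A = {-6, -2, 2, 6, 10, 14, 18, 22, 23, 26, 27, 30, 31, 34, 35, 39, 43, 52}, so |A + A| = 18.
K = |A + A| / |A| = 18/7 (already in lowest terms) ≈ 2.5714.
Reference: AP of size 7 gives K = 13/7 ≈ 1.8571; a fully generic set of size 7 gives K ≈ 4.0000.

|A| = 7, |A + A| = 18, K = 18/7.


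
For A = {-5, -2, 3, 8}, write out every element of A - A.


A - A = {a - a' : a, a' ∈ A}.
Compute a - a' for each ordered pair (a, a'):
a = -5: -5--5=0, -5--2=-3, -5-3=-8, -5-8=-13
a = -2: -2--5=3, -2--2=0, -2-3=-5, -2-8=-10
a = 3: 3--5=8, 3--2=5, 3-3=0, 3-8=-5
a = 8: 8--5=13, 8--2=10, 8-3=5, 8-8=0
Collecting distinct values (and noting 0 appears from a-a):
A - A = {-13, -10, -8, -5, -3, 0, 3, 5, 8, 10, 13}
|A - A| = 11

A - A = {-13, -10, -8, -5, -3, 0, 3, 5, 8, 10, 13}


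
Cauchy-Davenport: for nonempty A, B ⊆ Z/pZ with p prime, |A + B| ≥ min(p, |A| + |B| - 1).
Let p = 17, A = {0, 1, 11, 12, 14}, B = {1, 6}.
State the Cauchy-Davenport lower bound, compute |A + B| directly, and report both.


Cauchy-Davenport: |A + B| ≥ min(p, |A| + |B| - 1) for A, B nonempty in Z/pZ.
|A| = 5, |B| = 2, p = 17.
CD lower bound = min(17, 5 + 2 - 1) = min(17, 6) = 6.
Compute A + B mod 17 directly:
a = 0: 0+1=1, 0+6=6
a = 1: 1+1=2, 1+6=7
a = 11: 11+1=12, 11+6=0
a = 12: 12+1=13, 12+6=1
a = 14: 14+1=15, 14+6=3
A + B = {0, 1, 2, 3, 6, 7, 12, 13, 15}, so |A + B| = 9.
Verify: 9 ≥ 6? Yes ✓.

CD lower bound = 6, actual |A + B| = 9.


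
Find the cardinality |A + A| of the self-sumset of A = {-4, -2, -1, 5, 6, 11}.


A + A = {a + a' : a, a' ∈ A}; |A| = 6.
General bounds: 2|A| - 1 ≤ |A + A| ≤ |A|(|A|+1)/2, i.e. 11 ≤ |A + A| ≤ 21.
Lower bound 2|A|-1 is attained iff A is an arithmetic progression.
Enumerate sums a + a' for a ≤ a' (symmetric, so this suffices):
a = -4: -4+-4=-8, -4+-2=-6, -4+-1=-5, -4+5=1, -4+6=2, -4+11=7
a = -2: -2+-2=-4, -2+-1=-3, -2+5=3, -2+6=4, -2+11=9
a = -1: -1+-1=-2, -1+5=4, -1+6=5, -1+11=10
a = 5: 5+5=10, 5+6=11, 5+11=16
a = 6: 6+6=12, 6+11=17
a = 11: 11+11=22
Distinct sums: {-8, -6, -5, -4, -3, -2, 1, 2, 3, 4, 5, 7, 9, 10, 11, 12, 16, 17, 22}
|A + A| = 19

|A + A| = 19


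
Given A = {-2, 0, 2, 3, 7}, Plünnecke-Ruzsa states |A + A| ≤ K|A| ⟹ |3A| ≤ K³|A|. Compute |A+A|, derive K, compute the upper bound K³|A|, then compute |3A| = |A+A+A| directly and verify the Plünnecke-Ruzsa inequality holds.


|A| = 5.
Step 1: Compute A + A by enumerating all 25 pairs.
A + A = {-4, -2, 0, 1, 2, 3, 4, 5, 6, 7, 9, 10, 14}, so |A + A| = 13.
Step 2: Doubling constant K = |A + A|/|A| = 13/5 = 13/5 ≈ 2.6000.
Step 3: Plünnecke-Ruzsa gives |3A| ≤ K³·|A| = (2.6000)³ · 5 ≈ 87.8800.
Step 4: Compute 3A = A + A + A directly by enumerating all triples (a,b,c) ∈ A³; |3A| = 22.
Step 5: Check 22 ≤ 87.8800? Yes ✓.

K = 13/5, Plünnecke-Ruzsa bound K³|A| ≈ 87.8800, |3A| = 22, inequality holds.


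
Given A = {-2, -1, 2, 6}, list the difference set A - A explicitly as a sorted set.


A - A = {a - a' : a, a' ∈ A}.
Compute a - a' for each ordered pair (a, a'):
a = -2: -2--2=0, -2--1=-1, -2-2=-4, -2-6=-8
a = -1: -1--2=1, -1--1=0, -1-2=-3, -1-6=-7
a = 2: 2--2=4, 2--1=3, 2-2=0, 2-6=-4
a = 6: 6--2=8, 6--1=7, 6-2=4, 6-6=0
Collecting distinct values (and noting 0 appears from a-a):
A - A = {-8, -7, -4, -3, -1, 0, 1, 3, 4, 7, 8}
|A - A| = 11

A - A = {-8, -7, -4, -3, -1, 0, 1, 3, 4, 7, 8}


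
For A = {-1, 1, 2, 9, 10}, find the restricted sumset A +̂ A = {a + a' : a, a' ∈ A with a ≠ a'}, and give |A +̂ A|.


Restricted sumset: A +̂ A = {a + a' : a ∈ A, a' ∈ A, a ≠ a'}.
Equivalently, take A + A and drop any sum 2a that is achievable ONLY as a + a for a ∈ A (i.e. sums representable only with equal summands).
Enumerate pairs (a, a') with a < a' (symmetric, so each unordered pair gives one sum; this covers all a ≠ a'):
  -1 + 1 = 0
  -1 + 2 = 1
  -1 + 9 = 8
  -1 + 10 = 9
  1 + 2 = 3
  1 + 9 = 10
  1 + 10 = 11
  2 + 9 = 11
  2 + 10 = 12
  9 + 10 = 19
Collected distinct sums: {0, 1, 3, 8, 9, 10, 11, 12, 19}
|A +̂ A| = 9
(Reference bound: |A +̂ A| ≥ 2|A| - 3 for |A| ≥ 2, with |A| = 5 giving ≥ 7.)

|A +̂ A| = 9


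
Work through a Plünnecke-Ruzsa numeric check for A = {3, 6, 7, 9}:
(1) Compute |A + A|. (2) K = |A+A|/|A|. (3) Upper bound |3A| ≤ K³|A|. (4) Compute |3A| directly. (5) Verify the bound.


|A| = 4.
Step 1: Compute A + A by enumerating all 16 pairs.
A + A = {6, 9, 10, 12, 13, 14, 15, 16, 18}, so |A + A| = 9.
Step 2: Doubling constant K = |A + A|/|A| = 9/4 = 9/4 ≈ 2.2500.
Step 3: Plünnecke-Ruzsa gives |3A| ≤ K³·|A| = (2.2500)³ · 4 ≈ 45.5625.
Step 4: Compute 3A = A + A + A directly by enumerating all triples (a,b,c) ∈ A³; |3A| = 15.
Step 5: Check 15 ≤ 45.5625? Yes ✓.

K = 9/4, Plünnecke-Ruzsa bound K³|A| ≈ 45.5625, |3A| = 15, inequality holds.


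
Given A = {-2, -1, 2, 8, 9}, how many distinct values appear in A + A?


A + A = {a + a' : a, a' ∈ A}; |A| = 5.
General bounds: 2|A| - 1 ≤ |A + A| ≤ |A|(|A|+1)/2, i.e. 9 ≤ |A + A| ≤ 15.
Lower bound 2|A|-1 is attained iff A is an arithmetic progression.
Enumerate sums a + a' for a ≤ a' (symmetric, so this suffices):
a = -2: -2+-2=-4, -2+-1=-3, -2+2=0, -2+8=6, -2+9=7
a = -1: -1+-1=-2, -1+2=1, -1+8=7, -1+9=8
a = 2: 2+2=4, 2+8=10, 2+9=11
a = 8: 8+8=16, 8+9=17
a = 9: 9+9=18
Distinct sums: {-4, -3, -2, 0, 1, 4, 6, 7, 8, 10, 11, 16, 17, 18}
|A + A| = 14

|A + A| = 14


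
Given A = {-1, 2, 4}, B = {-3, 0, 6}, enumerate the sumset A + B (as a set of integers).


A + B = {a + b : a ∈ A, b ∈ B}.
Enumerate all |A|·|B| = 3·3 = 9 pairs (a, b) and collect distinct sums.
a = -1: -1+-3=-4, -1+0=-1, -1+6=5
a = 2: 2+-3=-1, 2+0=2, 2+6=8
a = 4: 4+-3=1, 4+0=4, 4+6=10
Collecting distinct sums: A + B = {-4, -1, 1, 2, 4, 5, 8, 10}
|A + B| = 8

A + B = {-4, -1, 1, 2, 4, 5, 8, 10}


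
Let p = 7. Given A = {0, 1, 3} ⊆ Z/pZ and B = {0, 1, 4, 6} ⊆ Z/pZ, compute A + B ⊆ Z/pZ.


Work in Z/7Z: reduce every sum a + b modulo 7.
Enumerate all 12 pairs:
a = 0: 0+0=0, 0+1=1, 0+4=4, 0+6=6
a = 1: 1+0=1, 1+1=2, 1+4=5, 1+6=0
a = 3: 3+0=3, 3+1=4, 3+4=0, 3+6=2
Distinct residues collected: {0, 1, 2, 3, 4, 5, 6}
|A + B| = 7 (out of 7 total residues).

A + B = {0, 1, 2, 3, 4, 5, 6}


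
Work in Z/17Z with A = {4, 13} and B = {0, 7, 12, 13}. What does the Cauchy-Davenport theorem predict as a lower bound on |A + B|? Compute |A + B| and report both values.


Cauchy-Davenport: |A + B| ≥ min(p, |A| + |B| - 1) for A, B nonempty in Z/pZ.
|A| = 2, |B| = 4, p = 17.
CD lower bound = min(17, 2 + 4 - 1) = min(17, 5) = 5.
Compute A + B mod 17 directly:
a = 4: 4+0=4, 4+7=11, 4+12=16, 4+13=0
a = 13: 13+0=13, 13+7=3, 13+12=8, 13+13=9
A + B = {0, 3, 4, 8, 9, 11, 13, 16}, so |A + B| = 8.
Verify: 8 ≥ 5? Yes ✓.

CD lower bound = 5, actual |A + B| = 8.


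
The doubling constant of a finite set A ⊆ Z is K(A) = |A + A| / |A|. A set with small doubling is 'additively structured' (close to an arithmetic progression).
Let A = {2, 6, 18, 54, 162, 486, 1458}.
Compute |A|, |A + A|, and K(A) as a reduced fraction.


|A| = 7.
Compute A + A by enumerating all 49 pairs.
A + A = {4, 8, 12, 20, 24, 36, 56, 60, 72, 108, 164, 168, 180, 216, 324, 488, 492, 504, 540, 648, 972, 1460, 1464, 1476, 1512, 1620, 1944, 2916}, so |A + A| = 28.
K = |A + A| / |A| = 28/7 = 4/1 ≈ 4.0000.
Reference: AP of size 7 gives K = 13/7 ≈ 1.8571; a fully generic set of size 7 gives K ≈ 4.0000.

|A| = 7, |A + A| = 28, K = 28/7 = 4/1.


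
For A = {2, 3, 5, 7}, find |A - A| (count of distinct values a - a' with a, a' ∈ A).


A - A = {a - a' : a, a' ∈ A}; |A| = 4.
Bounds: 2|A|-1 ≤ |A - A| ≤ |A|² - |A| + 1, i.e. 7 ≤ |A - A| ≤ 13.
Note: 0 ∈ A - A always (from a - a). The set is symmetric: if d ∈ A - A then -d ∈ A - A.
Enumerate nonzero differences d = a - a' with a > a' (then include -d):
Positive differences: {1, 2, 3, 4, 5}
Full difference set: {0} ∪ (positive diffs) ∪ (negative diffs).
|A - A| = 1 + 2·5 = 11 (matches direct enumeration: 11).

|A - A| = 11


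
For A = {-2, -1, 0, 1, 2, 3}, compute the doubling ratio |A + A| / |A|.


|A| = 6.
Compute A + A by enumerating all 36 pairs.
A + A = {-4, -3, -2, -1, 0, 1, 2, 3, 4, 5, 6}, so |A + A| = 11.
K = |A + A| / |A| = 11/6 (already in lowest terms) ≈ 1.8333.
Reference: AP of size 6 gives K = 11/6 ≈ 1.8333; a fully generic set of size 6 gives K ≈ 3.5000.

|A| = 6, |A + A| = 11, K = 11/6.


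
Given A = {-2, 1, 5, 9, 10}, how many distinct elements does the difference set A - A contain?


A - A = {a - a' : a, a' ∈ A}; |A| = 5.
Bounds: 2|A|-1 ≤ |A - A| ≤ |A|² - |A| + 1, i.e. 9 ≤ |A - A| ≤ 21.
Note: 0 ∈ A - A always (from a - a). The set is symmetric: if d ∈ A - A then -d ∈ A - A.
Enumerate nonzero differences d = a - a' with a > a' (then include -d):
Positive differences: {1, 3, 4, 5, 7, 8, 9, 11, 12}
Full difference set: {0} ∪ (positive diffs) ∪ (negative diffs).
|A - A| = 1 + 2·9 = 19 (matches direct enumeration: 19).

|A - A| = 19


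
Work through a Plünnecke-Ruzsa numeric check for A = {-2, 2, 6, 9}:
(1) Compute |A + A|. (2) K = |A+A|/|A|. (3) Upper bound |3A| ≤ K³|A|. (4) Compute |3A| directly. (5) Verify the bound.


|A| = 4.
Step 1: Compute A + A by enumerating all 16 pairs.
A + A = {-4, 0, 4, 7, 8, 11, 12, 15, 18}, so |A + A| = 9.
Step 2: Doubling constant K = |A + A|/|A| = 9/4 = 9/4 ≈ 2.2500.
Step 3: Plünnecke-Ruzsa gives |3A| ≤ K³·|A| = (2.2500)³ · 4 ≈ 45.5625.
Step 4: Compute 3A = A + A + A directly by enumerating all triples (a,b,c) ∈ A³; |3A| = 16.
Step 5: Check 16 ≤ 45.5625? Yes ✓.

K = 9/4, Plünnecke-Ruzsa bound K³|A| ≈ 45.5625, |3A| = 16, inequality holds.


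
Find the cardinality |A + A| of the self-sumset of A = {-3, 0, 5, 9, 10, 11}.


A + A = {a + a' : a, a' ∈ A}; |A| = 6.
General bounds: 2|A| - 1 ≤ |A + A| ≤ |A|(|A|+1)/2, i.e. 11 ≤ |A + A| ≤ 21.
Lower bound 2|A|-1 is attained iff A is an arithmetic progression.
Enumerate sums a + a' for a ≤ a' (symmetric, so this suffices):
a = -3: -3+-3=-6, -3+0=-3, -3+5=2, -3+9=6, -3+10=7, -3+11=8
a = 0: 0+0=0, 0+5=5, 0+9=9, 0+10=10, 0+11=11
a = 5: 5+5=10, 5+9=14, 5+10=15, 5+11=16
a = 9: 9+9=18, 9+10=19, 9+11=20
a = 10: 10+10=20, 10+11=21
a = 11: 11+11=22
Distinct sums: {-6, -3, 0, 2, 5, 6, 7, 8, 9, 10, 11, 14, 15, 16, 18, 19, 20, 21, 22}
|A + A| = 19

|A + A| = 19


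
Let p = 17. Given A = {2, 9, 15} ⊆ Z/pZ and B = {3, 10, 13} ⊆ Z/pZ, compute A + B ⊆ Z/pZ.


Work in Z/17Z: reduce every sum a + b modulo 17.
Enumerate all 9 pairs:
a = 2: 2+3=5, 2+10=12, 2+13=15
a = 9: 9+3=12, 9+10=2, 9+13=5
a = 15: 15+3=1, 15+10=8, 15+13=11
Distinct residues collected: {1, 2, 5, 8, 11, 12, 15}
|A + B| = 7 (out of 17 total residues).

A + B = {1, 2, 5, 8, 11, 12, 15}


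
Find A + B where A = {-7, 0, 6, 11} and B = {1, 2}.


A + B = {a + b : a ∈ A, b ∈ B}.
Enumerate all |A|·|B| = 4·2 = 8 pairs (a, b) and collect distinct sums.
a = -7: -7+1=-6, -7+2=-5
a = 0: 0+1=1, 0+2=2
a = 6: 6+1=7, 6+2=8
a = 11: 11+1=12, 11+2=13
Collecting distinct sums: A + B = {-6, -5, 1, 2, 7, 8, 12, 13}
|A + B| = 8

A + B = {-6, -5, 1, 2, 7, 8, 12, 13}


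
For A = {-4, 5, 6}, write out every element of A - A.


A - A = {a - a' : a, a' ∈ A}.
Compute a - a' for each ordered pair (a, a'):
a = -4: -4--4=0, -4-5=-9, -4-6=-10
a = 5: 5--4=9, 5-5=0, 5-6=-1
a = 6: 6--4=10, 6-5=1, 6-6=0
Collecting distinct values (and noting 0 appears from a-a):
A - A = {-10, -9, -1, 0, 1, 9, 10}
|A - A| = 7

A - A = {-10, -9, -1, 0, 1, 9, 10}


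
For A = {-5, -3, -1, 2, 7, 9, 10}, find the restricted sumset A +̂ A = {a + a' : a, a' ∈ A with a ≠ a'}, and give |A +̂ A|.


Restricted sumset: A +̂ A = {a + a' : a ∈ A, a' ∈ A, a ≠ a'}.
Equivalently, take A + A and drop any sum 2a that is achievable ONLY as a + a for a ∈ A (i.e. sums representable only with equal summands).
Enumerate pairs (a, a') with a < a' (symmetric, so each unordered pair gives one sum; this covers all a ≠ a'):
  -5 + -3 = -8
  -5 + -1 = -6
  -5 + 2 = -3
  -5 + 7 = 2
  -5 + 9 = 4
  -5 + 10 = 5
  -3 + -1 = -4
  -3 + 2 = -1
  -3 + 7 = 4
  -3 + 9 = 6
  -3 + 10 = 7
  -1 + 2 = 1
  -1 + 7 = 6
  -1 + 9 = 8
  -1 + 10 = 9
  2 + 7 = 9
  2 + 9 = 11
  2 + 10 = 12
  7 + 9 = 16
  7 + 10 = 17
  9 + 10 = 19
Collected distinct sums: {-8, -6, -4, -3, -1, 1, 2, 4, 5, 6, 7, 8, 9, 11, 12, 16, 17, 19}
|A +̂ A| = 18
(Reference bound: |A +̂ A| ≥ 2|A| - 3 for |A| ≥ 2, with |A| = 7 giving ≥ 11.)

|A +̂ A| = 18


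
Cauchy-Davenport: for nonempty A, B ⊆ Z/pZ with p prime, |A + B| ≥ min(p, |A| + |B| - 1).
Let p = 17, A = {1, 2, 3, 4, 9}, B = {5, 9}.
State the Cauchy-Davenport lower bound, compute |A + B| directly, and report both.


Cauchy-Davenport: |A + B| ≥ min(p, |A| + |B| - 1) for A, B nonempty in Z/pZ.
|A| = 5, |B| = 2, p = 17.
CD lower bound = min(17, 5 + 2 - 1) = min(17, 6) = 6.
Compute A + B mod 17 directly:
a = 1: 1+5=6, 1+9=10
a = 2: 2+5=7, 2+9=11
a = 3: 3+5=8, 3+9=12
a = 4: 4+5=9, 4+9=13
a = 9: 9+5=14, 9+9=1
A + B = {1, 6, 7, 8, 9, 10, 11, 12, 13, 14}, so |A + B| = 10.
Verify: 10 ≥ 6? Yes ✓.

CD lower bound = 6, actual |A + B| = 10.


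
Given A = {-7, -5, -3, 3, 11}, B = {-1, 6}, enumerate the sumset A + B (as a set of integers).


A + B = {a + b : a ∈ A, b ∈ B}.
Enumerate all |A|·|B| = 5·2 = 10 pairs (a, b) and collect distinct sums.
a = -7: -7+-1=-8, -7+6=-1
a = -5: -5+-1=-6, -5+6=1
a = -3: -3+-1=-4, -3+6=3
a = 3: 3+-1=2, 3+6=9
a = 11: 11+-1=10, 11+6=17
Collecting distinct sums: A + B = {-8, -6, -4, -1, 1, 2, 3, 9, 10, 17}
|A + B| = 10

A + B = {-8, -6, -4, -1, 1, 2, 3, 9, 10, 17}


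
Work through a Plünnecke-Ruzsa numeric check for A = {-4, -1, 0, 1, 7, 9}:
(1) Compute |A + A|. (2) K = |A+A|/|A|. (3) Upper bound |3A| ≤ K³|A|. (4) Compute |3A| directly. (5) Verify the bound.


|A| = 6.
Step 1: Compute A + A by enumerating all 36 pairs.
A + A = {-8, -5, -4, -3, -2, -1, 0, 1, 2, 3, 5, 6, 7, 8, 9, 10, 14, 16, 18}, so |A + A| = 19.
Step 2: Doubling constant K = |A + A|/|A| = 19/6 = 19/6 ≈ 3.1667.
Step 3: Plünnecke-Ruzsa gives |3A| ≤ K³·|A| = (3.1667)³ · 6 ≈ 190.5278.
Step 4: Compute 3A = A + A + A directly by enumerating all triples (a,b,c) ∈ A³; |3A| = 34.
Step 5: Check 34 ≤ 190.5278? Yes ✓.

K = 19/6, Plünnecke-Ruzsa bound K³|A| ≈ 190.5278, |3A| = 34, inequality holds.


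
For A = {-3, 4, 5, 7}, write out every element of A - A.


A - A = {a - a' : a, a' ∈ A}.
Compute a - a' for each ordered pair (a, a'):
a = -3: -3--3=0, -3-4=-7, -3-5=-8, -3-7=-10
a = 4: 4--3=7, 4-4=0, 4-5=-1, 4-7=-3
a = 5: 5--3=8, 5-4=1, 5-5=0, 5-7=-2
a = 7: 7--3=10, 7-4=3, 7-5=2, 7-7=0
Collecting distinct values (and noting 0 appears from a-a):
A - A = {-10, -8, -7, -3, -2, -1, 0, 1, 2, 3, 7, 8, 10}
|A - A| = 13

A - A = {-10, -8, -7, -3, -2, -1, 0, 1, 2, 3, 7, 8, 10}


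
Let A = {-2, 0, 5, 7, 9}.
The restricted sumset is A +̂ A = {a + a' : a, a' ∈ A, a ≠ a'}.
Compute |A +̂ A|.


Restricted sumset: A +̂ A = {a + a' : a ∈ A, a' ∈ A, a ≠ a'}.
Equivalently, take A + A and drop any sum 2a that is achievable ONLY as a + a for a ∈ A (i.e. sums representable only with equal summands).
Enumerate pairs (a, a') with a < a' (symmetric, so each unordered pair gives one sum; this covers all a ≠ a'):
  -2 + 0 = -2
  -2 + 5 = 3
  -2 + 7 = 5
  -2 + 9 = 7
  0 + 5 = 5
  0 + 7 = 7
  0 + 9 = 9
  5 + 7 = 12
  5 + 9 = 14
  7 + 9 = 16
Collected distinct sums: {-2, 3, 5, 7, 9, 12, 14, 16}
|A +̂ A| = 8
(Reference bound: |A +̂ A| ≥ 2|A| - 3 for |A| ≥ 2, with |A| = 5 giving ≥ 7.)

|A +̂ A| = 8


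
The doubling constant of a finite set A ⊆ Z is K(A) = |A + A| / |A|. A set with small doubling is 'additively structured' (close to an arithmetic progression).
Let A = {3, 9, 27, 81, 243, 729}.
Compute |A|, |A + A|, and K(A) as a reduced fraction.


|A| = 6.
Compute A + A by enumerating all 36 pairs.
A + A = {6, 12, 18, 30, 36, 54, 84, 90, 108, 162, 246, 252, 270, 324, 486, 732, 738, 756, 810, 972, 1458}, so |A + A| = 21.
K = |A + A| / |A| = 21/6 = 7/2 ≈ 3.5000.
Reference: AP of size 6 gives K = 11/6 ≈ 1.8333; a fully generic set of size 6 gives K ≈ 3.5000.

|A| = 6, |A + A| = 21, K = 21/6 = 7/2.


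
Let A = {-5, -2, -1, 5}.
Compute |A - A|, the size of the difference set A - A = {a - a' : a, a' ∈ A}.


A - A = {a - a' : a, a' ∈ A}; |A| = 4.
Bounds: 2|A|-1 ≤ |A - A| ≤ |A|² - |A| + 1, i.e. 7 ≤ |A - A| ≤ 13.
Note: 0 ∈ A - A always (from a - a). The set is symmetric: if d ∈ A - A then -d ∈ A - A.
Enumerate nonzero differences d = a - a' with a > a' (then include -d):
Positive differences: {1, 3, 4, 6, 7, 10}
Full difference set: {0} ∪ (positive diffs) ∪ (negative diffs).
|A - A| = 1 + 2·6 = 13 (matches direct enumeration: 13).

|A - A| = 13


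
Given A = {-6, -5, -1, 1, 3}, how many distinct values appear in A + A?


A + A = {a + a' : a, a' ∈ A}; |A| = 5.
General bounds: 2|A| - 1 ≤ |A + A| ≤ |A|(|A|+1)/2, i.e. 9 ≤ |A + A| ≤ 15.
Lower bound 2|A|-1 is attained iff A is an arithmetic progression.
Enumerate sums a + a' for a ≤ a' (symmetric, so this suffices):
a = -6: -6+-6=-12, -6+-5=-11, -6+-1=-7, -6+1=-5, -6+3=-3
a = -5: -5+-5=-10, -5+-1=-6, -5+1=-4, -5+3=-2
a = -1: -1+-1=-2, -1+1=0, -1+3=2
a = 1: 1+1=2, 1+3=4
a = 3: 3+3=6
Distinct sums: {-12, -11, -10, -7, -6, -5, -4, -3, -2, 0, 2, 4, 6}
|A + A| = 13

|A + A| = 13


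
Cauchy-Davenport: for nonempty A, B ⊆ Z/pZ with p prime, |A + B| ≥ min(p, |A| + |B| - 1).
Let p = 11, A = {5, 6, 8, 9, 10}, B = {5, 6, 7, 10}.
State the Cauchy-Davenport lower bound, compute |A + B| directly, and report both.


Cauchy-Davenport: |A + B| ≥ min(p, |A| + |B| - 1) for A, B nonempty in Z/pZ.
|A| = 5, |B| = 4, p = 11.
CD lower bound = min(11, 5 + 4 - 1) = min(11, 8) = 8.
Compute A + B mod 11 directly:
a = 5: 5+5=10, 5+6=0, 5+7=1, 5+10=4
a = 6: 6+5=0, 6+6=1, 6+7=2, 6+10=5
a = 8: 8+5=2, 8+6=3, 8+7=4, 8+10=7
a = 9: 9+5=3, 9+6=4, 9+7=5, 9+10=8
a = 10: 10+5=4, 10+6=5, 10+7=6, 10+10=9
A + B = {0, 1, 2, 3, 4, 5, 6, 7, 8, 9, 10}, so |A + B| = 11.
Verify: 11 ≥ 8? Yes ✓.

CD lower bound = 8, actual |A + B| = 11.


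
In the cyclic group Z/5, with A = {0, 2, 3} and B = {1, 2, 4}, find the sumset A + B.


Work in Z/5Z: reduce every sum a + b modulo 5.
Enumerate all 9 pairs:
a = 0: 0+1=1, 0+2=2, 0+4=4
a = 2: 2+1=3, 2+2=4, 2+4=1
a = 3: 3+1=4, 3+2=0, 3+4=2
Distinct residues collected: {0, 1, 2, 3, 4}
|A + B| = 5 (out of 5 total residues).

A + B = {0, 1, 2, 3, 4}


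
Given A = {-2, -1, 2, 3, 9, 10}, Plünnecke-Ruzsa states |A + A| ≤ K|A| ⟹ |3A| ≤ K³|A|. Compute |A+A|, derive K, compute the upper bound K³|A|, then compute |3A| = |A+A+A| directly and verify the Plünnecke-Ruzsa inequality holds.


|A| = 6.
Step 1: Compute A + A by enumerating all 36 pairs.
A + A = {-4, -3, -2, 0, 1, 2, 4, 5, 6, 7, 8, 9, 11, 12, 13, 18, 19, 20}, so |A + A| = 18.
Step 2: Doubling constant K = |A + A|/|A| = 18/6 = 18/6 ≈ 3.0000.
Step 3: Plünnecke-Ruzsa gives |3A| ≤ K³·|A| = (3.0000)³ · 6 ≈ 162.0000.
Step 4: Compute 3A = A + A + A directly by enumerating all triples (a,b,c) ∈ A³; |3A| = 34.
Step 5: Check 34 ≤ 162.0000? Yes ✓.

K = 18/6, Plünnecke-Ruzsa bound K³|A| ≈ 162.0000, |3A| = 34, inequality holds.


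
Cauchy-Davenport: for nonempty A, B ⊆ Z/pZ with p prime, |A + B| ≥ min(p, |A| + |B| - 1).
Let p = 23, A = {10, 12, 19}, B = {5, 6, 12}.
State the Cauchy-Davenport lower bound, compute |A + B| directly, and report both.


Cauchy-Davenport: |A + B| ≥ min(p, |A| + |B| - 1) for A, B nonempty in Z/pZ.
|A| = 3, |B| = 3, p = 23.
CD lower bound = min(23, 3 + 3 - 1) = min(23, 5) = 5.
Compute A + B mod 23 directly:
a = 10: 10+5=15, 10+6=16, 10+12=22
a = 12: 12+5=17, 12+6=18, 12+12=1
a = 19: 19+5=1, 19+6=2, 19+12=8
A + B = {1, 2, 8, 15, 16, 17, 18, 22}, so |A + B| = 8.
Verify: 8 ≥ 5? Yes ✓.

CD lower bound = 5, actual |A + B| = 8.


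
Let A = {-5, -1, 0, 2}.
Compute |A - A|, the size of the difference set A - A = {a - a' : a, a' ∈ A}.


A - A = {a - a' : a, a' ∈ A}; |A| = 4.
Bounds: 2|A|-1 ≤ |A - A| ≤ |A|² - |A| + 1, i.e. 7 ≤ |A - A| ≤ 13.
Note: 0 ∈ A - A always (from a - a). The set is symmetric: if d ∈ A - A then -d ∈ A - A.
Enumerate nonzero differences d = a - a' with a > a' (then include -d):
Positive differences: {1, 2, 3, 4, 5, 7}
Full difference set: {0} ∪ (positive diffs) ∪ (negative diffs).
|A - A| = 1 + 2·6 = 13 (matches direct enumeration: 13).

|A - A| = 13


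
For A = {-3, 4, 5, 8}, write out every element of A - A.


A - A = {a - a' : a, a' ∈ A}.
Compute a - a' for each ordered pair (a, a'):
a = -3: -3--3=0, -3-4=-7, -3-5=-8, -3-8=-11
a = 4: 4--3=7, 4-4=0, 4-5=-1, 4-8=-4
a = 5: 5--3=8, 5-4=1, 5-5=0, 5-8=-3
a = 8: 8--3=11, 8-4=4, 8-5=3, 8-8=0
Collecting distinct values (and noting 0 appears from a-a):
A - A = {-11, -8, -7, -4, -3, -1, 0, 1, 3, 4, 7, 8, 11}
|A - A| = 13

A - A = {-11, -8, -7, -4, -3, -1, 0, 1, 3, 4, 7, 8, 11}


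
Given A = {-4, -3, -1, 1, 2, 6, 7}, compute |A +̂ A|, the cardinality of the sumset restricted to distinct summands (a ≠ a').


Restricted sumset: A +̂ A = {a + a' : a ∈ A, a' ∈ A, a ≠ a'}.
Equivalently, take A + A and drop any sum 2a that is achievable ONLY as a + a for a ∈ A (i.e. sums representable only with equal summands).
Enumerate pairs (a, a') with a < a' (symmetric, so each unordered pair gives one sum; this covers all a ≠ a'):
  -4 + -3 = -7
  -4 + -1 = -5
  -4 + 1 = -3
  -4 + 2 = -2
  -4 + 6 = 2
  -4 + 7 = 3
  -3 + -1 = -4
  -3 + 1 = -2
  -3 + 2 = -1
  -3 + 6 = 3
  -3 + 7 = 4
  -1 + 1 = 0
  -1 + 2 = 1
  -1 + 6 = 5
  -1 + 7 = 6
  1 + 2 = 3
  1 + 6 = 7
  1 + 7 = 8
  2 + 6 = 8
  2 + 7 = 9
  6 + 7 = 13
Collected distinct sums: {-7, -5, -4, -3, -2, -1, 0, 1, 2, 3, 4, 5, 6, 7, 8, 9, 13}
|A +̂ A| = 17
(Reference bound: |A +̂ A| ≥ 2|A| - 3 for |A| ≥ 2, with |A| = 7 giving ≥ 11.)

|A +̂ A| = 17


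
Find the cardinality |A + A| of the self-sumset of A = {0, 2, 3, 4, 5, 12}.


A + A = {a + a' : a, a' ∈ A}; |A| = 6.
General bounds: 2|A| - 1 ≤ |A + A| ≤ |A|(|A|+1)/2, i.e. 11 ≤ |A + A| ≤ 21.
Lower bound 2|A|-1 is attained iff A is an arithmetic progression.
Enumerate sums a + a' for a ≤ a' (symmetric, so this suffices):
a = 0: 0+0=0, 0+2=2, 0+3=3, 0+4=4, 0+5=5, 0+12=12
a = 2: 2+2=4, 2+3=5, 2+4=6, 2+5=7, 2+12=14
a = 3: 3+3=6, 3+4=7, 3+5=8, 3+12=15
a = 4: 4+4=8, 4+5=9, 4+12=16
a = 5: 5+5=10, 5+12=17
a = 12: 12+12=24
Distinct sums: {0, 2, 3, 4, 5, 6, 7, 8, 9, 10, 12, 14, 15, 16, 17, 24}
|A + A| = 16

|A + A| = 16


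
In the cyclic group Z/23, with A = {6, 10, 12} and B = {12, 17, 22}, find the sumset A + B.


Work in Z/23Z: reduce every sum a + b modulo 23.
Enumerate all 9 pairs:
a = 6: 6+12=18, 6+17=0, 6+22=5
a = 10: 10+12=22, 10+17=4, 10+22=9
a = 12: 12+12=1, 12+17=6, 12+22=11
Distinct residues collected: {0, 1, 4, 5, 6, 9, 11, 18, 22}
|A + B| = 9 (out of 23 total residues).

A + B = {0, 1, 4, 5, 6, 9, 11, 18, 22}


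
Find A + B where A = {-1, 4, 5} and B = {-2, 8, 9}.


A + B = {a + b : a ∈ A, b ∈ B}.
Enumerate all |A|·|B| = 3·3 = 9 pairs (a, b) and collect distinct sums.
a = -1: -1+-2=-3, -1+8=7, -1+9=8
a = 4: 4+-2=2, 4+8=12, 4+9=13
a = 5: 5+-2=3, 5+8=13, 5+9=14
Collecting distinct sums: A + B = {-3, 2, 3, 7, 8, 12, 13, 14}
|A + B| = 8

A + B = {-3, 2, 3, 7, 8, 12, 13, 14}


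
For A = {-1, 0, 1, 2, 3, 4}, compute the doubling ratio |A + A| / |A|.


|A| = 6.
Compute A + A by enumerating all 36 pairs.
A + A = {-2, -1, 0, 1, 2, 3, 4, 5, 6, 7, 8}, so |A + A| = 11.
K = |A + A| / |A| = 11/6 (already in lowest terms) ≈ 1.8333.
Reference: AP of size 6 gives K = 11/6 ≈ 1.8333; a fully generic set of size 6 gives K ≈ 3.5000.

|A| = 6, |A + A| = 11, K = 11/6.


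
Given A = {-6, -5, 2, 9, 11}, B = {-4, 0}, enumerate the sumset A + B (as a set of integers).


A + B = {a + b : a ∈ A, b ∈ B}.
Enumerate all |A|·|B| = 5·2 = 10 pairs (a, b) and collect distinct sums.
a = -6: -6+-4=-10, -6+0=-6
a = -5: -5+-4=-9, -5+0=-5
a = 2: 2+-4=-2, 2+0=2
a = 9: 9+-4=5, 9+0=9
a = 11: 11+-4=7, 11+0=11
Collecting distinct sums: A + B = {-10, -9, -6, -5, -2, 2, 5, 7, 9, 11}
|A + B| = 10

A + B = {-10, -9, -6, -5, -2, 2, 5, 7, 9, 11}


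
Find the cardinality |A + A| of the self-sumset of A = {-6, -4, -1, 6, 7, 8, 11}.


A + A = {a + a' : a, a' ∈ A}; |A| = 7.
General bounds: 2|A| - 1 ≤ |A + A| ≤ |A|(|A|+1)/2, i.e. 13 ≤ |A + A| ≤ 28.
Lower bound 2|A|-1 is attained iff A is an arithmetic progression.
Enumerate sums a + a' for a ≤ a' (symmetric, so this suffices):
a = -6: -6+-6=-12, -6+-4=-10, -6+-1=-7, -6+6=0, -6+7=1, -6+8=2, -6+11=5
a = -4: -4+-4=-8, -4+-1=-5, -4+6=2, -4+7=3, -4+8=4, -4+11=7
a = -1: -1+-1=-2, -1+6=5, -1+7=6, -1+8=7, -1+11=10
a = 6: 6+6=12, 6+7=13, 6+8=14, 6+11=17
a = 7: 7+7=14, 7+8=15, 7+11=18
a = 8: 8+8=16, 8+11=19
a = 11: 11+11=22
Distinct sums: {-12, -10, -8, -7, -5, -2, 0, 1, 2, 3, 4, 5, 6, 7, 10, 12, 13, 14, 15, 16, 17, 18, 19, 22}
|A + A| = 24

|A + A| = 24


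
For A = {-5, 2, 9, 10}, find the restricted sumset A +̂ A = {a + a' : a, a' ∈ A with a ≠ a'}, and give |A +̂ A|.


Restricted sumset: A +̂ A = {a + a' : a ∈ A, a' ∈ A, a ≠ a'}.
Equivalently, take A + A and drop any sum 2a that is achievable ONLY as a + a for a ∈ A (i.e. sums representable only with equal summands).
Enumerate pairs (a, a') with a < a' (symmetric, so each unordered pair gives one sum; this covers all a ≠ a'):
  -5 + 2 = -3
  -5 + 9 = 4
  -5 + 10 = 5
  2 + 9 = 11
  2 + 10 = 12
  9 + 10 = 19
Collected distinct sums: {-3, 4, 5, 11, 12, 19}
|A +̂ A| = 6
(Reference bound: |A +̂ A| ≥ 2|A| - 3 for |A| ≥ 2, with |A| = 4 giving ≥ 5.)

|A +̂ A| = 6


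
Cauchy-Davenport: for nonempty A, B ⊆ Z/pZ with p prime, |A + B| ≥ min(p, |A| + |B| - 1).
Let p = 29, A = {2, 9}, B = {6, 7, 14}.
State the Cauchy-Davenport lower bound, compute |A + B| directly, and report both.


Cauchy-Davenport: |A + B| ≥ min(p, |A| + |B| - 1) for A, B nonempty in Z/pZ.
|A| = 2, |B| = 3, p = 29.
CD lower bound = min(29, 2 + 3 - 1) = min(29, 4) = 4.
Compute A + B mod 29 directly:
a = 2: 2+6=8, 2+7=9, 2+14=16
a = 9: 9+6=15, 9+7=16, 9+14=23
A + B = {8, 9, 15, 16, 23}, so |A + B| = 5.
Verify: 5 ≥ 4? Yes ✓.

CD lower bound = 4, actual |A + B| = 5.


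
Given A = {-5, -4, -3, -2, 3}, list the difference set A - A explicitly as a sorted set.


A - A = {a - a' : a, a' ∈ A}.
Compute a - a' for each ordered pair (a, a'):
a = -5: -5--5=0, -5--4=-1, -5--3=-2, -5--2=-3, -5-3=-8
a = -4: -4--5=1, -4--4=0, -4--3=-1, -4--2=-2, -4-3=-7
a = -3: -3--5=2, -3--4=1, -3--3=0, -3--2=-1, -3-3=-6
a = -2: -2--5=3, -2--4=2, -2--3=1, -2--2=0, -2-3=-5
a = 3: 3--5=8, 3--4=7, 3--3=6, 3--2=5, 3-3=0
Collecting distinct values (and noting 0 appears from a-a):
A - A = {-8, -7, -6, -5, -3, -2, -1, 0, 1, 2, 3, 5, 6, 7, 8}
|A - A| = 15

A - A = {-8, -7, -6, -5, -3, -2, -1, 0, 1, 2, 3, 5, 6, 7, 8}


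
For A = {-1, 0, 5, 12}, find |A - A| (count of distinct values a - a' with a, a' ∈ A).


A - A = {a - a' : a, a' ∈ A}; |A| = 4.
Bounds: 2|A|-1 ≤ |A - A| ≤ |A|² - |A| + 1, i.e. 7 ≤ |A - A| ≤ 13.
Note: 0 ∈ A - A always (from a - a). The set is symmetric: if d ∈ A - A then -d ∈ A - A.
Enumerate nonzero differences d = a - a' with a > a' (then include -d):
Positive differences: {1, 5, 6, 7, 12, 13}
Full difference set: {0} ∪ (positive diffs) ∪ (negative diffs).
|A - A| = 1 + 2·6 = 13 (matches direct enumeration: 13).

|A - A| = 13


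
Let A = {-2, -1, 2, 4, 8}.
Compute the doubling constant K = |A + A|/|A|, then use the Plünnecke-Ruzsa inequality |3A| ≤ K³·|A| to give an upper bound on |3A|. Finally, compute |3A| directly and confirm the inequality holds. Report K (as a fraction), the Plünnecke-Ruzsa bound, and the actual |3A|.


|A| = 5.
Step 1: Compute A + A by enumerating all 25 pairs.
A + A = {-4, -3, -2, 0, 1, 2, 3, 4, 6, 7, 8, 10, 12, 16}, so |A + A| = 14.
Step 2: Doubling constant K = |A + A|/|A| = 14/5 = 14/5 ≈ 2.8000.
Step 3: Plünnecke-Ruzsa gives |3A| ≤ K³·|A| = (2.8000)³ · 5 ≈ 109.7600.
Step 4: Compute 3A = A + A + A directly by enumerating all triples (a,b,c) ∈ A³; |3A| = 25.
Step 5: Check 25 ≤ 109.7600? Yes ✓.

K = 14/5, Plünnecke-Ruzsa bound K³|A| ≈ 109.7600, |3A| = 25, inequality holds.


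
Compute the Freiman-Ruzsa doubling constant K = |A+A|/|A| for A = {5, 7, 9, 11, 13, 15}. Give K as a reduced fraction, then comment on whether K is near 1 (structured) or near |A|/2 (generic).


|A| = 6.
Compute A + A by enumerating all 36 pairs.
A + A = {10, 12, 14, 16, 18, 20, 22, 24, 26, 28, 30}, so |A + A| = 11.
K = |A + A| / |A| = 11/6 (already in lowest terms) ≈ 1.8333.
Reference: AP of size 6 gives K = 11/6 ≈ 1.8333; a fully generic set of size 6 gives K ≈ 3.5000.

|A| = 6, |A + A| = 11, K = 11/6.


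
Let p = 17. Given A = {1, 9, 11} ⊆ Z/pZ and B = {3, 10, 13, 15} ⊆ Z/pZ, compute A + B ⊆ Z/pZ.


Work in Z/17Z: reduce every sum a + b modulo 17.
Enumerate all 12 pairs:
a = 1: 1+3=4, 1+10=11, 1+13=14, 1+15=16
a = 9: 9+3=12, 9+10=2, 9+13=5, 9+15=7
a = 11: 11+3=14, 11+10=4, 11+13=7, 11+15=9
Distinct residues collected: {2, 4, 5, 7, 9, 11, 12, 14, 16}
|A + B| = 9 (out of 17 total residues).

A + B = {2, 4, 5, 7, 9, 11, 12, 14, 16}


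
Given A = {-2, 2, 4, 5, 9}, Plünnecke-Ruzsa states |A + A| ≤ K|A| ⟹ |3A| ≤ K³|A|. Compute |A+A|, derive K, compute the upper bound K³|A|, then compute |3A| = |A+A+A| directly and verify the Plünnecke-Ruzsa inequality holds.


|A| = 5.
Step 1: Compute A + A by enumerating all 25 pairs.
A + A = {-4, 0, 2, 3, 4, 6, 7, 8, 9, 10, 11, 13, 14, 18}, so |A + A| = 14.
Step 2: Doubling constant K = |A + A|/|A| = 14/5 = 14/5 ≈ 2.8000.
Step 3: Plünnecke-Ruzsa gives |3A| ≤ K³·|A| = (2.8000)³ · 5 ≈ 109.7600.
Step 4: Compute 3A = A + A + A directly by enumerating all triples (a,b,c) ∈ A³; |3A| = 25.
Step 5: Check 25 ≤ 109.7600? Yes ✓.

K = 14/5, Plünnecke-Ruzsa bound K³|A| ≈ 109.7600, |3A| = 25, inequality holds.


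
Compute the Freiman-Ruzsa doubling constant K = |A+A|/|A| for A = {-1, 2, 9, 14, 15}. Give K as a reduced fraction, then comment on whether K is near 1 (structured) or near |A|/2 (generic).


|A| = 5.
Compute A + A by enumerating all 25 pairs.
A + A = {-2, 1, 4, 8, 11, 13, 14, 16, 17, 18, 23, 24, 28, 29, 30}, so |A + A| = 15.
K = |A + A| / |A| = 15/5 = 3/1 ≈ 3.0000.
Reference: AP of size 5 gives K = 9/5 ≈ 1.8000; a fully generic set of size 5 gives K ≈ 3.0000.

|A| = 5, |A + A| = 15, K = 15/5 = 3/1.


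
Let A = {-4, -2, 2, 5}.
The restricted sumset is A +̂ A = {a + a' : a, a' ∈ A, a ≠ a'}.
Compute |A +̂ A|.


Restricted sumset: A +̂ A = {a + a' : a ∈ A, a' ∈ A, a ≠ a'}.
Equivalently, take A + A and drop any sum 2a that is achievable ONLY as a + a for a ∈ A (i.e. sums representable only with equal summands).
Enumerate pairs (a, a') with a < a' (symmetric, so each unordered pair gives one sum; this covers all a ≠ a'):
  -4 + -2 = -6
  -4 + 2 = -2
  -4 + 5 = 1
  -2 + 2 = 0
  -2 + 5 = 3
  2 + 5 = 7
Collected distinct sums: {-6, -2, 0, 1, 3, 7}
|A +̂ A| = 6
(Reference bound: |A +̂ A| ≥ 2|A| - 3 for |A| ≥ 2, with |A| = 4 giving ≥ 5.)

|A +̂ A| = 6
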